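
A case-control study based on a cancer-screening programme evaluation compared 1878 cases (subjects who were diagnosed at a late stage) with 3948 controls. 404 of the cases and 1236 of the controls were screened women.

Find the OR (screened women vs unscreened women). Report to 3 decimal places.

OR = (404 × 2712) / (1236 × 1474) = 1095648/1821864 ≈ 0.601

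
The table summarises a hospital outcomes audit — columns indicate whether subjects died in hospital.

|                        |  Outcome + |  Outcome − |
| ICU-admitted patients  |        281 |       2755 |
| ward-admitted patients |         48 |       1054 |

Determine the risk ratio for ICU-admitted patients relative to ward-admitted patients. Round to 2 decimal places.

2.12

risk, ICU-admitted patients = 281/3036 = 0.09256
risk, ward-admitted patients = 48/1102 = 0.04356
RR = 0.09256 / 0.04356 = 2.12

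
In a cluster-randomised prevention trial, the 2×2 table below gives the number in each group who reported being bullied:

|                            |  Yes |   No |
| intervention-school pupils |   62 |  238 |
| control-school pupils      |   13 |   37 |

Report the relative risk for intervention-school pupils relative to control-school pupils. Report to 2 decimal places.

risk, intervention-school pupils = 62/300 = 0.2067
risk, control-school pupils = 13/50 = 0.2600
RR = 0.2067 / 0.2600 = 0.79

RR ≈ 0.79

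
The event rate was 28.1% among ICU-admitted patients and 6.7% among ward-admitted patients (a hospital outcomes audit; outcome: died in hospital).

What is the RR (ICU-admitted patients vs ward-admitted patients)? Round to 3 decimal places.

RR = 0.2810 / 0.0670 = 4.194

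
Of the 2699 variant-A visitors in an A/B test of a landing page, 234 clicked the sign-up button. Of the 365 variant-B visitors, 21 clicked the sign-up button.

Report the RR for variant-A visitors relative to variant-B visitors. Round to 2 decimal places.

1.51

risk, variant-A visitors = 234/2699 = 0.0867
risk, variant-B visitors = 21/365 = 0.0575
RR = 0.0867 / 0.0575 = 1.51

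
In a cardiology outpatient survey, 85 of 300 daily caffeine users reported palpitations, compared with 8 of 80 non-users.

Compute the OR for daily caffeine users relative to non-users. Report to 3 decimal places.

3.558

odds, daily caffeine users = 85/215 = 0.3953
odds, non-users = 8/72 = 0.1111
OR = 0.3953 / 0.1111 = 3.558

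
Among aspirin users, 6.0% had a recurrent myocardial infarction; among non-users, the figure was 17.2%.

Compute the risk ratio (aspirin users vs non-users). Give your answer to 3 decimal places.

RR = 0.0600 / 0.1720 = 0.349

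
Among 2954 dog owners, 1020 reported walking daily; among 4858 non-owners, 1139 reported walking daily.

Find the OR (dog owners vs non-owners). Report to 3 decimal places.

OR = (1020 × 3719) / (1934 × 1139) = 3793380/2202826 ≈ 1.722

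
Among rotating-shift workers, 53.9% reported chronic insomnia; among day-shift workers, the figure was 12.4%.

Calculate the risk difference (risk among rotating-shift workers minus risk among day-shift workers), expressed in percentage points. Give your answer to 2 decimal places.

risk difference = 0.5390 − 0.1240 = 0.4150 → 41.50 percentage points

RD ≈ 41.50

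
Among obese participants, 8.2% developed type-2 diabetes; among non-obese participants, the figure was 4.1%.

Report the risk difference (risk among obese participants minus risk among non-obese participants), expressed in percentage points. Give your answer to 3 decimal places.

RD = 4.100

risk difference = 0.08200 − 0.04100 = 0.04100 → 4.100 percentage points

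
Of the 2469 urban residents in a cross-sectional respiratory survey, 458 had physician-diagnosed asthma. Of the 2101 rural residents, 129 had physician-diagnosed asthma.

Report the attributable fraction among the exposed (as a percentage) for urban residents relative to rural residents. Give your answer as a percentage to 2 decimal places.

66.90%

risk, urban residents = 458/2469 = 0.1855
risk, rural residents = 129/2101 = 0.0614
AR% = (0.1855 − 0.0614) / 0.1855 = 0.6690 → 66.90%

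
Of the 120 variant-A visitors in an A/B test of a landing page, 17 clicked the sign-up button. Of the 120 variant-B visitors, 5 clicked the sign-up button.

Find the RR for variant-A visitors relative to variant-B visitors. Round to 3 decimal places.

risk, variant-A visitors = 17/120 = 0.14167
risk, variant-B visitors = 5/120 = 0.04167
RR = 0.14167 / 0.04167 = 3.400

3.400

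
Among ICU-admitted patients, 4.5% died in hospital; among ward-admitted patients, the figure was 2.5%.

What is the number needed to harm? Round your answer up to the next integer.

50

absolute risk difference = 0.020000
1 / 0.020000 = 50.000 → round up → 50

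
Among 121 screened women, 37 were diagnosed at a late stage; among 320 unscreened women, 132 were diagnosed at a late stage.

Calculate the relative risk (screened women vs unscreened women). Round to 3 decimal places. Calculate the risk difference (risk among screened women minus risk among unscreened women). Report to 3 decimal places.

RR = 0.741; RD = -0.107

risk, screened women = 37/121 = 0.3058
risk, unscreened women = 132/320 = 0.4125
RR = 0.3058 / 0.4125 = 0.741
risk difference = 0.3058 − 0.4125 = -0.107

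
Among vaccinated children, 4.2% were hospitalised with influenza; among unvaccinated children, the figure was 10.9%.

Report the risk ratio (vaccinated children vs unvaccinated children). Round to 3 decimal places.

RR = 0.04200 / 0.10900 = 0.385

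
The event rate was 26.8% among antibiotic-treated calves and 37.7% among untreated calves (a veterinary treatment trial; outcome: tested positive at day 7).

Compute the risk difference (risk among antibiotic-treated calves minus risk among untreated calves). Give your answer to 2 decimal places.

risk difference = 0.2680 − 0.3770 = -0.11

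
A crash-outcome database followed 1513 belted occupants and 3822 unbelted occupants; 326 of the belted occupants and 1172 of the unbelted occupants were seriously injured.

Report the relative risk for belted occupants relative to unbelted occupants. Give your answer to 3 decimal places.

risk, belted occupants = 326/1513 = 0.2155
risk, unbelted occupants = 1172/3822 = 0.3066
RR = 0.2155 / 0.3066 = 0.703

0.703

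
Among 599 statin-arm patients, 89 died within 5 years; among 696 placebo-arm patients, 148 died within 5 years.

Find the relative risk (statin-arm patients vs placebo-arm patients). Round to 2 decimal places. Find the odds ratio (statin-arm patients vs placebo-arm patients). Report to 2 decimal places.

risk, statin-arm patients = 89/599 = 0.1486
risk, placebo-arm patients = 148/696 = 0.2126
RR = 0.1486 / 0.2126 = 0.70
OR = (89 × 548) / (510 × 148) = 48772/75480 ≈ 0.65

RR = 0.70; OR = 0.65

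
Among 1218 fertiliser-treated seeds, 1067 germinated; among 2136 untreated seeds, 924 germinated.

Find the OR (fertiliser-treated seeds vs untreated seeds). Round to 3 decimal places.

OR = (1067 × 1212) / (151 × 924) = 1293204/139524 ≈ 9.269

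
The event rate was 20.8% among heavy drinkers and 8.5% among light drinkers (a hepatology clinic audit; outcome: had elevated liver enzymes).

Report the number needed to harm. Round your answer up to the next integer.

absolute risk difference = 0.123000
1 / 0.123000 = 8.130 → round up → 9

NNH = 9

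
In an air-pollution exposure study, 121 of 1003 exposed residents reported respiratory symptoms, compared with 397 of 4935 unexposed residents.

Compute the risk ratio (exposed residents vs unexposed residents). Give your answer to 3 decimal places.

1.500

risk, exposed residents = 121/1003 = 0.1206
risk, unexposed residents = 397/4935 = 0.0804
RR = 0.1206 / 0.0804 = 1.500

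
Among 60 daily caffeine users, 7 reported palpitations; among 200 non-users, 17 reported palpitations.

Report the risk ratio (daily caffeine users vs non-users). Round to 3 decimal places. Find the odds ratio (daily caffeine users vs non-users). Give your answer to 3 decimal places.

RR = 1.373; OR = 1.422

risk, daily caffeine users = 7/60 = 0.1167
risk, non-users = 17/200 = 0.0850
RR = 0.1167 / 0.0850 = 1.373
OR = (7 × 183) / (53 × 17) = 1281/901 ≈ 1.422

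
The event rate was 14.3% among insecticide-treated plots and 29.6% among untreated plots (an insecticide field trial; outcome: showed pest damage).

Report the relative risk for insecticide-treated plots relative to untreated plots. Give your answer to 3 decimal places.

RR = 0.1430 / 0.2960 = 0.483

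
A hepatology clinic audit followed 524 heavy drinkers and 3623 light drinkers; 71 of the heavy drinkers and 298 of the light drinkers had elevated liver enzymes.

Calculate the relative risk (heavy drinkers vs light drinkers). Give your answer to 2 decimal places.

RR ≈ 1.65

risk, heavy drinkers = 71/524 = 0.1355
risk, light drinkers = 298/3623 = 0.0823
RR = 0.1355 / 0.0823 = 1.65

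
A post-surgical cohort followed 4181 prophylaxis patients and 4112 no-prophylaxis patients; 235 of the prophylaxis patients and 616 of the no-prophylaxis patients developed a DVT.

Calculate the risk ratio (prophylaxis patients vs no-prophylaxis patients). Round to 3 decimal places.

0.375

risk, prophylaxis patients = 235/4181 = 0.0562
risk, no-prophylaxis patients = 616/4112 = 0.1498
RR = 0.0562 / 0.1498 = 0.375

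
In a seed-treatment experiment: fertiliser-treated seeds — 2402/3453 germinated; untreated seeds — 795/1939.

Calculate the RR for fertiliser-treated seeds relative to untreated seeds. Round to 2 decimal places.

risk, fertiliser-treated seeds = 2402/3453 = 0.6956
risk, untreated seeds = 795/1939 = 0.4100
RR = 0.6956 / 0.4100 = 1.70

1.70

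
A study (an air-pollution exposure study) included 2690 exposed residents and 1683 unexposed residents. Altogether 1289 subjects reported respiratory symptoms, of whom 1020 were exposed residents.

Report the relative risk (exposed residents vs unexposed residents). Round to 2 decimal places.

RR: 2.37

exposed residents without the outcome: 2690 − 1020 = 1670
unexposed residents with the outcome: 1289 − 1020 = 269
unexposed residents without the outcome: 1683 − 269 = 1414
risk, exposed residents = 1020/2690 = 0.3792
risk, unexposed residents = 269/1683 = 0.1598
RR = 0.3792 / 0.1598 = 2.37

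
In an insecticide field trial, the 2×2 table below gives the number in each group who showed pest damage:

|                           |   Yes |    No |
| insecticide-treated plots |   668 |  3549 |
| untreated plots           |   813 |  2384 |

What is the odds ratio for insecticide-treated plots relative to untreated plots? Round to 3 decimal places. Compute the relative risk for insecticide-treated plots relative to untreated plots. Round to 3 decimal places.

OR = (668 × 2384) / (3549 × 813) = 1592512/2885337 ≈ 0.552
risk, insecticide-treated plots = 668/4217 = 0.1584
risk, untreated plots = 813/3197 = 0.2543
RR = 0.1584 / 0.2543 = 0.623

OR = 0.552; RR = 0.623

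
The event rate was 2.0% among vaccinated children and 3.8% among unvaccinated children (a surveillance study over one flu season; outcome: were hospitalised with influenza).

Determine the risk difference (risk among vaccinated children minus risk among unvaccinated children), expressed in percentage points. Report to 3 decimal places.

RD: -1.800

risk difference = 0.02000 − 0.03800 = -0.01800 → -1.800 percentage points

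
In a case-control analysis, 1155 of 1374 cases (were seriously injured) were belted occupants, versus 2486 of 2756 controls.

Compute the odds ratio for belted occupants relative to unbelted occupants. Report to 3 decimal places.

0.573

odds, belted occupants = 1155/2486 = 0.4646
odds, unbelted occupants = 219/270 = 0.8111
OR = 0.4646 / 0.8111 = 0.573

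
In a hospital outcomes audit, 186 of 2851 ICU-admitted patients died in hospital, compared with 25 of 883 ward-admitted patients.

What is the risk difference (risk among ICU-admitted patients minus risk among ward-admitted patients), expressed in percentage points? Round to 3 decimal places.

risk, ICU-admitted patients = 186/2851 = 0.06524
risk, ward-admitted patients = 25/883 = 0.02831
risk difference = 0.06524 − 0.02831 = 0.03693 → 3.693 percentage points

3.693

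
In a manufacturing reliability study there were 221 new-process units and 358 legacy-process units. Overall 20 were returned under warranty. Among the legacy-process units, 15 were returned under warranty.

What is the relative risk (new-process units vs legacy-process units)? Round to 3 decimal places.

0.540

new-process units with the outcome: 20 − 15 = 5
new-process units without the outcome: 221 − 5 = 216
legacy-process units without the outcome: 358 − 15 = 343
risk, new-process units = 5/221 = 0.02262
risk, legacy-process units = 15/358 = 0.04190
RR = 0.02262 / 0.04190 = 0.540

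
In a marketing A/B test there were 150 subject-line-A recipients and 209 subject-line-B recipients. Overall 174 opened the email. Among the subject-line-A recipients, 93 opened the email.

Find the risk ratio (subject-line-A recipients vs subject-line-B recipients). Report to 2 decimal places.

RR = 1.60

subject-line-A recipients without the outcome: 150 − 93 = 57
subject-line-B recipients with the outcome: 174 − 93 = 81
subject-line-B recipients without the outcome: 209 − 81 = 128
risk, subject-line-A recipients = 93/150 = 0.6200
risk, subject-line-B recipients = 81/209 = 0.3876
RR = 0.6200 / 0.3876 = 1.60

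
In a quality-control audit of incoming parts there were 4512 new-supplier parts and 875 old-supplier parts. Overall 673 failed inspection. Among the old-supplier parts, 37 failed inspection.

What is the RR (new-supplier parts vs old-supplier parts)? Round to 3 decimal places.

new-supplier parts with the outcome: 673 − 37 = 636
new-supplier parts without the outcome: 4512 − 636 = 3876
old-supplier parts without the outcome: 875 − 37 = 838
risk, new-supplier parts = 636/4512 = 0.14096
risk, old-supplier parts = 37/875 = 0.04229
RR = 0.14096 / 0.04229 = 3.333

3.333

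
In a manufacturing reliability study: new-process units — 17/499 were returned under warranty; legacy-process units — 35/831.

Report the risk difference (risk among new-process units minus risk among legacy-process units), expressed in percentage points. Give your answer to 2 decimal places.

risk, new-process units = 17/499 = 0.03407
risk, legacy-process units = 35/831 = 0.04212
risk difference = 0.03407 − 0.04212 = -0.00805 → -0.80 percentage points

RD: -0.80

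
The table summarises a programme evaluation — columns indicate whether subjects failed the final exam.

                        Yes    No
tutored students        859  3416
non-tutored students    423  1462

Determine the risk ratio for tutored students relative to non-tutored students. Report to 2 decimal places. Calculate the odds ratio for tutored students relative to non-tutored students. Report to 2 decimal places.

RR = 0.90; OR = 0.87

risk, tutored students = 859/4275 = 0.2009
risk, non-tutored students = 423/1885 = 0.2244
RR = 0.2009 / 0.2244 = 0.90
OR = (859 × 1462) / (3416 × 423) = 1255858/1444968 ≈ 0.87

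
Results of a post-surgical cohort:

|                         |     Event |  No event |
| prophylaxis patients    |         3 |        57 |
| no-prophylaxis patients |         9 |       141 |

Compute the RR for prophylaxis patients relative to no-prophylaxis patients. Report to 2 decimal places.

RR ≈ 0.83

risk, prophylaxis patients = 3/60 = 0.0500
risk, no-prophylaxis patients = 9/150 = 0.0600
RR = 0.0500 / 0.0600 = 0.83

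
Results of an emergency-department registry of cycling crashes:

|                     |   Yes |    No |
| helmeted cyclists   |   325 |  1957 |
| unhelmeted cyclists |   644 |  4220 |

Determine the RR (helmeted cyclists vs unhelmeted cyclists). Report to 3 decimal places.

risk, helmeted cyclists = 325/2282 = 0.1424
risk, unhelmeted cyclists = 644/4864 = 0.1324
RR = 0.1424 / 0.1324 = 1.076

RR: 1.076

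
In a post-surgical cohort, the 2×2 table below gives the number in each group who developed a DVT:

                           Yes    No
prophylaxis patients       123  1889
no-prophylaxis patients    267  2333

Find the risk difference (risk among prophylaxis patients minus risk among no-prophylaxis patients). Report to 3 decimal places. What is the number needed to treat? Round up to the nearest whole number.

risk, prophylaxis patients = 123/2012 = 0.0611
risk, no-prophylaxis patients = 267/2600 = 0.1027
risk difference = 0.0611 − 0.1027 = -0.042
absolute risk difference = 0.041559
1 / 0.041559 = 24.062 → round up → 25

RD = -0.042; NNT = 25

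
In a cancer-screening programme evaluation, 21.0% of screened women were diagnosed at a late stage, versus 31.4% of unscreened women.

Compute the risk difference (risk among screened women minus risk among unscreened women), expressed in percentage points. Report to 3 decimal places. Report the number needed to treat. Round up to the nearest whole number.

risk difference = 0.2100 − 0.3140 = -0.1040 → -10.400 percentage points
absolute risk difference = 0.104000
1 / 0.104000 = 9.615 → round up → 10

RD = -10.400; NNT = 10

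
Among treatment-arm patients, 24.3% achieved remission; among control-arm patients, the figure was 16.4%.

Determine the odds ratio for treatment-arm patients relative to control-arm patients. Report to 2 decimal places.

OR: 1.64

odds, treatment-arm patients = 0.2430/0.7570 = 0.3210
odds, control-arm patients = 0.1640/0.8360 = 0.1962
OR = 0.3210 / 0.1962 = 1.64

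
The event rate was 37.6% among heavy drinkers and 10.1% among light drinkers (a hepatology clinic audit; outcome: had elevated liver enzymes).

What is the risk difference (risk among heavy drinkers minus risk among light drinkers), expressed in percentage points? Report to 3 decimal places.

27.500

risk difference = 0.3760 − 0.1010 = 0.2750 → 27.500 percentage points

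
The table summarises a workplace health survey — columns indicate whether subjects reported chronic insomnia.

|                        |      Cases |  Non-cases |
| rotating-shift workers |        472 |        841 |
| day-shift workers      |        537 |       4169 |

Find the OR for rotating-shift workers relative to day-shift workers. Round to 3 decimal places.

4.357

odds, rotating-shift workers = 472/841 = 0.5612
odds, day-shift workers = 537/4169 = 0.1288
OR = 0.5612 / 0.1288 = 4.357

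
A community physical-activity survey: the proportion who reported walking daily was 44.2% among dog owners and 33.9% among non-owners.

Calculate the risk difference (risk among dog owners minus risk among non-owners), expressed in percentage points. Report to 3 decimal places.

10.300

risk difference = 0.4420 − 0.3390 = 0.1030 → 10.300 percentage points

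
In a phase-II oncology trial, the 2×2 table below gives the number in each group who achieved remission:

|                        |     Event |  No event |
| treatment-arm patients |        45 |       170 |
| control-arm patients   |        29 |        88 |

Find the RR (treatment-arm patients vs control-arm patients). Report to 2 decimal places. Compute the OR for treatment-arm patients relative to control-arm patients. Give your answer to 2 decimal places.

risk, treatment-arm patients = 45/215 = 0.2093
risk, control-arm patients = 29/117 = 0.2479
RR = 0.2093 / 0.2479 = 0.84
odds, treatment-arm patients = 45/170 = 0.2647
odds, control-arm patients = 29/88 = 0.3295
OR = 0.2647 / 0.3295 = 0.80

RR = 0.84; OR = 0.80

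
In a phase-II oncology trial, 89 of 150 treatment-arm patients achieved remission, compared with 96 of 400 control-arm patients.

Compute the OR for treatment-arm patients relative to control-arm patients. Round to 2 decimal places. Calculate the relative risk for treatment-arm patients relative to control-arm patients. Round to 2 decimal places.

OR = (89 × 304) / (61 × 96) = 27056/5856 ≈ 4.62
risk, treatment-arm patients = 89/150 = 0.5933
risk, control-arm patients = 96/400 = 0.2400
RR = 0.5933 / 0.2400 = 2.47

OR = 4.62; RR = 2.47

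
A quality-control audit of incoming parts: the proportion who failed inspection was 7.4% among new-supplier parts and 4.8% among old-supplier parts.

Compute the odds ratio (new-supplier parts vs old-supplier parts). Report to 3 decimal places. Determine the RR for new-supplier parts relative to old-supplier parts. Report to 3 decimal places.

odds, new-supplier parts = 0.07400/0.92600 = 0.07991
odds, old-supplier parts = 0.04800/0.95200 = 0.05042
OR = 0.07991 / 0.05042 = 1.585
RR = 0.07400 / 0.04800 = 1.542

OR = 1.585; RR = 1.542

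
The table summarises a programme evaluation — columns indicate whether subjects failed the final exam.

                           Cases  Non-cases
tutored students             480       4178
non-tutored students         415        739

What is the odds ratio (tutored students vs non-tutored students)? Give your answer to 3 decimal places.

OR = (480 × 739) / (4178 × 415) = 354720/1733870 ≈ 0.205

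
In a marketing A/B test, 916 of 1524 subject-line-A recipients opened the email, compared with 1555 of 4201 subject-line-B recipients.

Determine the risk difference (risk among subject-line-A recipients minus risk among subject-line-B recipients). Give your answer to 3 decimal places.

risk, subject-line-A recipients = 916/1524 = 0.6010
risk, subject-line-B recipients = 1555/4201 = 0.3701
risk difference = 0.6010 − 0.3701 = 0.231

0.231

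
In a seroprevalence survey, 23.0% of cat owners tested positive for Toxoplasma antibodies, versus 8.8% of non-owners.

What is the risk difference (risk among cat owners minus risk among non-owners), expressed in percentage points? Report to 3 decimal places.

14.200

risk difference = 0.2300 − 0.0880 = 0.1420 → 14.200 percentage points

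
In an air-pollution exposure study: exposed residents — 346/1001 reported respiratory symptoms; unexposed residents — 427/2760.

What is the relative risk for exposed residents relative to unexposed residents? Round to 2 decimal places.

risk, exposed residents = 346/1001 = 0.3457
risk, unexposed residents = 427/2760 = 0.1547
RR = 0.3457 / 0.1547 = 2.23

2.23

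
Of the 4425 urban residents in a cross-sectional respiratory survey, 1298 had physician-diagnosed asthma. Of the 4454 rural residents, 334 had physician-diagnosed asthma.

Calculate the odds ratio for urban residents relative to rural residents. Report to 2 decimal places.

5.12

odds, urban residents = 1298/3127 = 0.4151
odds, rural residents = 334/4120 = 0.0811
OR = 0.4151 / 0.0811 = 5.12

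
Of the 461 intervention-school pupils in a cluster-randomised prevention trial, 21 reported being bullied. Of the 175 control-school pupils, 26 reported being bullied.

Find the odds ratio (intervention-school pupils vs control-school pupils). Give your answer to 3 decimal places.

odds, intervention-school pupils = 21/440 = 0.04773
odds, control-school pupils = 26/149 = 0.17450
OR = 0.04773 / 0.17450 = 0.274

OR: 0.274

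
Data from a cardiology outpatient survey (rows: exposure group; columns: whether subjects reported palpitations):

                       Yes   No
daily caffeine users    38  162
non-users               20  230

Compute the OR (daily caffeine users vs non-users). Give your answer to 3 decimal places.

OR = (38 × 230) / (162 × 20) = 8740/3240 ≈ 2.698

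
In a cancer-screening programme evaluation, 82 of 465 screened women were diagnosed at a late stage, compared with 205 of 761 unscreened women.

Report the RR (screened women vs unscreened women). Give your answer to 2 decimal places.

risk, screened women = 82/465 = 0.1763
risk, unscreened women = 205/761 = 0.2694
RR = 0.1763 / 0.2694 = 0.65

RR: 0.65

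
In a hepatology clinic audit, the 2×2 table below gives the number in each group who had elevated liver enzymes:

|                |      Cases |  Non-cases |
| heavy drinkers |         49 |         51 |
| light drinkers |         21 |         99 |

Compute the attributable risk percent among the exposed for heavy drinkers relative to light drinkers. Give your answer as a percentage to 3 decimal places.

64.286%

risk, heavy drinkers = 49/100 = 0.4900
risk, light drinkers = 21/120 = 0.1750
AR% = (0.4900 − 0.1750) / 0.4900 = 0.6429 → 64.286%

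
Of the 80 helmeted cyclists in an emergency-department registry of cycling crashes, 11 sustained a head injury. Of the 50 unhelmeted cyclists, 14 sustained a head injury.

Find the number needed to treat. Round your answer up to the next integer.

8

risk, helmeted cyclists = 11/80 = 0.137500
risk, unhelmeted cyclists = 14/50 = 0.280000
absolute risk difference = 0.142500
1 / 0.142500 = 7.018 → round up → 8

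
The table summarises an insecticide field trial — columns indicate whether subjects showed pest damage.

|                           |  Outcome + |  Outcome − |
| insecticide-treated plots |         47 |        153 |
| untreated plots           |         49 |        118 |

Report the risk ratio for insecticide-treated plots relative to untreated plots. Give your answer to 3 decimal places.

0.801

risk, insecticide-treated plots = 47/200 = 0.2350
risk, untreated plots = 49/167 = 0.2934
RR = 0.2350 / 0.2934 = 0.801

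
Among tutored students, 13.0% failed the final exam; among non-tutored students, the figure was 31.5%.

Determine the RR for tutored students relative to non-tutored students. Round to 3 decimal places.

RR = 0.1300 / 0.3150 = 0.413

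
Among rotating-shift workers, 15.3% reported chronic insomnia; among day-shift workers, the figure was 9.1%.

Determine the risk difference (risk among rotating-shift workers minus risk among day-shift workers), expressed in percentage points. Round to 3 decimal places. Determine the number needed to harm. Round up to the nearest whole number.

RD = 6.200; NNH = 17

risk difference = 0.1530 − 0.0910 = 0.0620 → 6.200 percentage points
absolute risk difference = 0.062000
1 / 0.062000 = 16.129 → round up → 17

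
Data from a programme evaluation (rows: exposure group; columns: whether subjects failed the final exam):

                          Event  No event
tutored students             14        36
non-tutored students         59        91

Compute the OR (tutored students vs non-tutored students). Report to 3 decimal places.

odds, tutored students = 14/36 = 0.3889
odds, non-tutored students = 59/91 = 0.6484
OR = 0.3889 / 0.6484 = 0.600

OR ≈ 0.600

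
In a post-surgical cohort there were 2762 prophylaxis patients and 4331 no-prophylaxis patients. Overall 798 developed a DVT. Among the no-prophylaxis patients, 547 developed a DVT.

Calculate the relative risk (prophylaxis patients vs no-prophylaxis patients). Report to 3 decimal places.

prophylaxis patients with the outcome: 798 − 547 = 251
prophylaxis patients without the outcome: 2762 − 251 = 2511
no-prophylaxis patients without the outcome: 4331 − 547 = 3784
risk, prophylaxis patients = 251/2762 = 0.0909
risk, no-prophylaxis patients = 547/4331 = 0.1263
RR = 0.0909 / 0.1263 = 0.720

RR = 0.720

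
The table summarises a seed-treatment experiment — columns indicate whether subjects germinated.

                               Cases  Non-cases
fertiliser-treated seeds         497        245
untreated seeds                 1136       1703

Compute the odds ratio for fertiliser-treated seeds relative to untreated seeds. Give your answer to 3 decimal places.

OR = (497 × 1703) / (245 × 1136) = 846391/278320 ≈ 3.041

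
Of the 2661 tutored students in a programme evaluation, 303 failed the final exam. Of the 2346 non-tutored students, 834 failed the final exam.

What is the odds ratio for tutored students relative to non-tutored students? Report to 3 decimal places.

odds, tutored students = 303/2358 = 0.1285
odds, non-tutored students = 834/1512 = 0.5516
OR = 0.1285 / 0.5516 = 0.233

0.233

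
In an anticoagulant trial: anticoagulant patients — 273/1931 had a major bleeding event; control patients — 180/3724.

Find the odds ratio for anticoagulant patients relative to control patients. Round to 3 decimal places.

odds, anticoagulant patients = 273/1658 = 0.16466
odds, control patients = 180/3544 = 0.05079
OR = 0.16466 / 0.05079 = 3.242

OR ≈ 3.242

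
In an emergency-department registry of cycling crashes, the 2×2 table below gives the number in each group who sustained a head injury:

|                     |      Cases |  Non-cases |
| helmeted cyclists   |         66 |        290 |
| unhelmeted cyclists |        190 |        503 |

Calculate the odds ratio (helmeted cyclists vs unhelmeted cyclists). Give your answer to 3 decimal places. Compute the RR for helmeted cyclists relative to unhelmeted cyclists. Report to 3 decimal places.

OR = 0.603; RR = 0.676

odds, helmeted cyclists = 66/290 = 0.2276
odds, unhelmeted cyclists = 190/503 = 0.3777
OR = 0.2276 / 0.3777 = 0.603
risk, helmeted cyclists = 66/356 = 0.1854
risk, unhelmeted cyclists = 190/693 = 0.2742
RR = 0.1854 / 0.2742 = 0.676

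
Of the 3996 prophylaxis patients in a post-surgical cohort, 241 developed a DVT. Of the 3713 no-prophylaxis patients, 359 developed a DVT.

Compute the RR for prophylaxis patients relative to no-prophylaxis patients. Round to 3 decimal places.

0.624

risk, prophylaxis patients = 241/3996 = 0.0603
risk, no-prophylaxis patients = 359/3713 = 0.0967
RR = 0.0603 / 0.0967 = 0.624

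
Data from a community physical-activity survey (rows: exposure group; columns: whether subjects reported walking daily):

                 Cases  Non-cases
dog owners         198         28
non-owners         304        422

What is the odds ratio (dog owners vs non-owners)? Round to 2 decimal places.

OR: 9.82

odds, dog owners = 198/28 = 7.0714
odds, non-owners = 304/422 = 0.7204
OR = 7.0714 / 0.7204 = 9.82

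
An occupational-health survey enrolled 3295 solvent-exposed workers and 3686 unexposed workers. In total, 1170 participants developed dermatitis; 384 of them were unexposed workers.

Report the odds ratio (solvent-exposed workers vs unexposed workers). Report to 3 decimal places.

solvent-exposed workers with the outcome: 1170 − 384 = 786
solvent-exposed workers without the outcome: 3295 − 786 = 2509
unexposed workers without the outcome: 3686 − 384 = 3302
odds, solvent-exposed workers = 786/2509 = 0.3133
odds, unexposed workers = 384/3302 = 0.1163
OR = 0.3133 / 0.1163 = 2.694

2.694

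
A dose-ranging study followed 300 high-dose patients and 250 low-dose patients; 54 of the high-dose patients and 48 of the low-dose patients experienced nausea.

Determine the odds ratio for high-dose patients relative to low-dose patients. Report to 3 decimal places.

OR = (54 × 202) / (246 × 48) = 10908/11808 ≈ 0.924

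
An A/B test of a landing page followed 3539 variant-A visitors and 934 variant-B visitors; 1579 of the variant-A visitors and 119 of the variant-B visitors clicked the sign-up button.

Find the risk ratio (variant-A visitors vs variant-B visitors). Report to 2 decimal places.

RR ≈ 3.50

risk, variant-A visitors = 1579/3539 = 0.4462
risk, variant-B visitors = 119/934 = 0.1274
RR = 0.4462 / 0.1274 = 3.50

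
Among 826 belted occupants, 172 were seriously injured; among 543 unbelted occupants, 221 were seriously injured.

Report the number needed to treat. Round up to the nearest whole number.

NNT ≈ 6

risk, belted occupants = 172/826 = 0.208232
risk, unbelted occupants = 221/543 = 0.406998
absolute risk difference = 0.198766
1 / 0.198766 = 5.031 → round up → 6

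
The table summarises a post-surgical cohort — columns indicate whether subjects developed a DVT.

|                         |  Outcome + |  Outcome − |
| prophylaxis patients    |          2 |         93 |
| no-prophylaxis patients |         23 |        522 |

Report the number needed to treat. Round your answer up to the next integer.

risk, prophylaxis patients = 2/95 = 0.021053
risk, no-prophylaxis patients = 23/545 = 0.042202
absolute risk difference = 0.021149
1 / 0.021149 = 47.284 → round up → 48

48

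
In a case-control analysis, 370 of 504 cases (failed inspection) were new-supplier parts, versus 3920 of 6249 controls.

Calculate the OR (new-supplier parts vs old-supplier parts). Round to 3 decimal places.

OR = (370 × 2329) / (3920 × 134) = 861730/525280 ≈ 1.641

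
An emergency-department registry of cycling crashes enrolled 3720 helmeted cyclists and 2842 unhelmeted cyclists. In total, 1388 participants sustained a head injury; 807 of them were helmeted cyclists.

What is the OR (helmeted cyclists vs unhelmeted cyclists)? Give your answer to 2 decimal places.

1.08

helmeted cyclists without the outcome: 3720 − 807 = 2913
unhelmeted cyclists with the outcome: 1388 − 807 = 581
unhelmeted cyclists without the outcome: 2842 − 581 = 2261
odds, helmeted cyclists = 807/2913 = 0.2770
odds, unhelmeted cyclists = 581/2261 = 0.2570
OR = 0.2770 / 0.2570 = 1.08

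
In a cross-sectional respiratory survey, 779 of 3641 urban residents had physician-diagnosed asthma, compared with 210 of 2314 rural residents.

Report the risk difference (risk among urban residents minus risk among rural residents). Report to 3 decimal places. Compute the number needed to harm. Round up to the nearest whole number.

RD = 0.123; NNH = 9

risk, urban residents = 779/3641 = 0.2140
risk, rural residents = 210/2314 = 0.0908
risk difference = 0.2140 − 0.0908 = 0.123
absolute risk difference = 0.123200
1 / 0.123200 = 8.117 → round up → 9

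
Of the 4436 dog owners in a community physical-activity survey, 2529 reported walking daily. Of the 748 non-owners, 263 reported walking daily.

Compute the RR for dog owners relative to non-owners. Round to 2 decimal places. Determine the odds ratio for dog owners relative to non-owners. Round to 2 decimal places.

RR = 1.62; OR = 2.45

risk, dog owners = 2529/4436 = 0.5701
risk, non-owners = 263/748 = 0.3516
RR = 0.5701 / 0.3516 = 1.62
OR = (2529 × 485) / (1907 × 263) = 1226565/501541 ≈ 2.45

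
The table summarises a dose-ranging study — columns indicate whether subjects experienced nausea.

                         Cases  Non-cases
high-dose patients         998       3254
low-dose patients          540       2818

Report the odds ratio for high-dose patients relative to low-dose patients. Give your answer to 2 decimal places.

OR = (998 × 2818) / (3254 × 540) = 2812364/1757160 ≈ 1.60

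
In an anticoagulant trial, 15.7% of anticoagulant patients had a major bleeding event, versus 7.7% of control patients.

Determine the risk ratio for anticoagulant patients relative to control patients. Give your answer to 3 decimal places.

RR = 0.1570 / 0.0770 = 2.039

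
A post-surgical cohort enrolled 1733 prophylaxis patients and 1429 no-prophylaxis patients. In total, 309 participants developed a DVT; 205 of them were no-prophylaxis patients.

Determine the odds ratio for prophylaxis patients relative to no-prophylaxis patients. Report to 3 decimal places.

OR ≈ 0.381

prophylaxis patients with the outcome: 309 − 205 = 104
prophylaxis patients without the outcome: 1733 − 104 = 1629
no-prophylaxis patients without the outcome: 1429 − 205 = 1224
odds, prophylaxis patients = 104/1629 = 0.0638
odds, no-prophylaxis patients = 205/1224 = 0.1675
OR = 0.0638 / 0.1675 = 0.381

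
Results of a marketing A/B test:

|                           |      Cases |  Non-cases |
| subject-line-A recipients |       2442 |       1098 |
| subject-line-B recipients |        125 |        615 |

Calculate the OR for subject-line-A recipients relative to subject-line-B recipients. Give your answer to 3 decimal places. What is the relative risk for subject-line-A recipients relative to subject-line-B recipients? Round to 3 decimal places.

OR = (2442 × 615) / (1098 × 125) = 1501830/137250 ≈ 10.942
risk, subject-line-A recipients = 2442/3540 = 0.6898
risk, subject-line-B recipients = 125/740 = 0.1689
RR = 0.6898 / 0.1689 = 4.084

OR = 10.942; RR = 4.084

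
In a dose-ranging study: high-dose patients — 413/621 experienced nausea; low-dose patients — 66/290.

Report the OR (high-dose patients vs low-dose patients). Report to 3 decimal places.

OR = (413 × 224) / (208 × 66) = 92512/13728 ≈ 6.739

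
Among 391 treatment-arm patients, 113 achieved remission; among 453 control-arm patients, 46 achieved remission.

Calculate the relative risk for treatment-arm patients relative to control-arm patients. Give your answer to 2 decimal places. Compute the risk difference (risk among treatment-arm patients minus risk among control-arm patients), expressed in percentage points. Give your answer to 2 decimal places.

RR = 2.85; RD = 18.75

risk, treatment-arm patients = 113/391 = 0.2890
risk, control-arm patients = 46/453 = 0.1015
RR = 0.2890 / 0.1015 = 2.85
risk difference = 0.2890 − 0.1015 = 0.1875 → 18.75 percentage points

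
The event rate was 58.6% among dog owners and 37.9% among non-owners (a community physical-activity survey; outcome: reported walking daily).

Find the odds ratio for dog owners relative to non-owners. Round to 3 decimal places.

OR: 2.319

odds, dog owners = 0.5860/0.4140 = 1.4155
odds, non-owners = 0.3790/0.6210 = 0.6103
OR = 1.4155 / 0.6103 = 2.319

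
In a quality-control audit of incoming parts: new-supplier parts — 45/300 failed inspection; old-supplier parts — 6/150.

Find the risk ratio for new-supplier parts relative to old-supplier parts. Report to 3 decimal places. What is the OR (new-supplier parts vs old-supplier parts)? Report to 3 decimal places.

risk, new-supplier parts = 45/300 = 0.15000
risk, old-supplier parts = 6/150 = 0.04000
RR = 0.15000 / 0.04000 = 3.750
OR = (45 × 144) / (255 × 6) = 6480/1530 ≈ 4.235

RR = 3.750; OR = 4.235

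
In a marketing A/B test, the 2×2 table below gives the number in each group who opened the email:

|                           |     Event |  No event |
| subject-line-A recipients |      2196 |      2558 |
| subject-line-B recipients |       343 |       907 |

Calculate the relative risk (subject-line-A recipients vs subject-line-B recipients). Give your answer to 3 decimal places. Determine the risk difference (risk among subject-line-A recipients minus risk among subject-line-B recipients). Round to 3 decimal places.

risk, subject-line-A recipients = 2196/4754 = 0.4619
risk, subject-line-B recipients = 343/1250 = 0.2744
RR = 0.4619 / 0.2744 = 1.683
risk difference = 0.4619 − 0.2744 = 0.188

RR = 1.683; RD = 0.188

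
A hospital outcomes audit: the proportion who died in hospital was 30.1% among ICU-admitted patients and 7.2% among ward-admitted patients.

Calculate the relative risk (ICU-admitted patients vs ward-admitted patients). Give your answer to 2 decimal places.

RR = 0.3010 / 0.0720 = 4.18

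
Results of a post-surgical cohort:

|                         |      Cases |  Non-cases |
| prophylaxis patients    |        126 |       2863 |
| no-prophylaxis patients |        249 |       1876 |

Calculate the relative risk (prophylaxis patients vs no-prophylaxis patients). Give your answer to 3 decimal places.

risk, prophylaxis patients = 126/2989 = 0.04215
risk, no-prophylaxis patients = 249/2125 = 0.11718
RR = 0.04215 / 0.11718 = 0.360

RR: 0.360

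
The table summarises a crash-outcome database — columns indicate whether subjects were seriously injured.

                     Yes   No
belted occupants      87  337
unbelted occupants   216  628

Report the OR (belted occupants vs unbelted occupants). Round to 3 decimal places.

OR: 0.751

odds, belted occupants = 87/337 = 0.2582
odds, unbelted occupants = 216/628 = 0.3439
OR = 0.2582 / 0.3439 = 0.751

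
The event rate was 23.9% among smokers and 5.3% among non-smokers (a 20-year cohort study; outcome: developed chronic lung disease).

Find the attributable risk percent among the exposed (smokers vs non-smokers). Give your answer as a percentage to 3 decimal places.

AR% = (0.2390 − 0.0530) / 0.2390 = 0.7782 → 77.824%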